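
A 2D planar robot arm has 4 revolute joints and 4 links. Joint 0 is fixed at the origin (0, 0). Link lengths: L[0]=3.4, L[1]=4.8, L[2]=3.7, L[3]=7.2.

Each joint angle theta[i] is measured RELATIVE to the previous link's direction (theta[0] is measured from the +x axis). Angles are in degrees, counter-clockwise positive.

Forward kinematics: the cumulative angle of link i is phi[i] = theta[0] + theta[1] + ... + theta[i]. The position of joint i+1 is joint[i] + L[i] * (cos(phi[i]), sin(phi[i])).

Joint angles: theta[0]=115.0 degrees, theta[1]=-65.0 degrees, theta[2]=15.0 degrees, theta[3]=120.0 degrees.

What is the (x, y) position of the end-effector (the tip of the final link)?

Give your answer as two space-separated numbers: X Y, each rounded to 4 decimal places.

joint[0] = (0.0000, 0.0000)  (base)
link 0: phi[0] = 115 = 115 deg
  cos(115 deg) = -0.4226, sin(115 deg) = 0.9063
  joint[1] = (0.0000, 0.0000) + 3.4 * (-0.4226, 0.9063) = (0.0000 + -1.4369, 0.0000 + 3.0814) = (-1.4369, 3.0814)
link 1: phi[1] = 115 + -65 = 50 deg
  cos(50 deg) = 0.6428, sin(50 deg) = 0.7660
  joint[2] = (-1.4369, 3.0814) + 4.8 * (0.6428, 0.7660) = (-1.4369 + 3.0854, 3.0814 + 3.6770) = (1.6485, 6.7585)
link 2: phi[2] = 115 + -65 + 15 = 65 deg
  cos(65 deg) = 0.4226, sin(65 deg) = 0.9063
  joint[3] = (1.6485, 6.7585) + 3.7 * (0.4226, 0.9063) = (1.6485 + 1.5637, 6.7585 + 3.3533) = (3.2122, 10.1118)
link 3: phi[3] = 115 + -65 + 15 + 120 = 185 deg
  cos(185 deg) = -0.9962, sin(185 deg) = -0.0872
  joint[4] = (3.2122, 10.1118) + 7.2 * (-0.9962, -0.0872) = (3.2122 + -7.1726, 10.1118 + -0.6275) = (-3.9604, 9.4843)
End effector: (-3.9604, 9.4843)

Answer: -3.9604 9.4843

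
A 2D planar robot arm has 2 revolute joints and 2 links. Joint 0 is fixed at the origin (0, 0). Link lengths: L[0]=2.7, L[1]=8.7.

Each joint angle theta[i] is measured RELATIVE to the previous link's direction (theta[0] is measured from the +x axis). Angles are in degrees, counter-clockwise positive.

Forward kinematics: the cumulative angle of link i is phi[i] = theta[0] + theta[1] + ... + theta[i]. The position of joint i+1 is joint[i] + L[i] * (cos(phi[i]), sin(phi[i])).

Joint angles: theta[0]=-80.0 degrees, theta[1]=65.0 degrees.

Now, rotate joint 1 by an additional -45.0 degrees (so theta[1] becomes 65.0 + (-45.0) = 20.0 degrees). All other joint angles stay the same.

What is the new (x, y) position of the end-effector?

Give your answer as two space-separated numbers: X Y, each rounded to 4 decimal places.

Answer: 4.8189 -10.1934

Derivation:
joint[0] = (0.0000, 0.0000)  (base)
link 0: phi[0] = -80 = -80 deg
  cos(-80 deg) = 0.1736, sin(-80 deg) = -0.9848
  joint[1] = (0.0000, 0.0000) + 2.7 * (0.1736, -0.9848) = (0.0000 + 0.4689, 0.0000 + -2.6590) = (0.4689, -2.6590)
link 1: phi[1] = -80 + 20 = -60 deg
  cos(-60 deg) = 0.5000, sin(-60 deg) = -0.8660
  joint[2] = (0.4689, -2.6590) + 8.7 * (0.5000, -0.8660) = (0.4689 + 4.3500, -2.6590 + -7.5344) = (4.8189, -10.1934)
End effector: (4.8189, -10.1934)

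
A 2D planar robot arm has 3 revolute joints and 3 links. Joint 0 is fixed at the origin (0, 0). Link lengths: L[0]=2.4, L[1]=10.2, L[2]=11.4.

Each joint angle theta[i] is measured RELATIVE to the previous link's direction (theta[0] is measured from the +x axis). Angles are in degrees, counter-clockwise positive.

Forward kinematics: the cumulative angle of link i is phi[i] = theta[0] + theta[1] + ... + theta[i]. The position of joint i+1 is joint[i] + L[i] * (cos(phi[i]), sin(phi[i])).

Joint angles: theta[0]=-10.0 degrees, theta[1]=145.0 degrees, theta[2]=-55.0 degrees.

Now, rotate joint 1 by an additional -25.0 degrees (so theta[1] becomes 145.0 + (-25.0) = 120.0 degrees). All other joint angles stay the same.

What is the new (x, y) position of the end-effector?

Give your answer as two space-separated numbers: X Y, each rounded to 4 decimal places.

joint[0] = (0.0000, 0.0000)  (base)
link 0: phi[0] = -10 = -10 deg
  cos(-10 deg) = 0.9848, sin(-10 deg) = -0.1736
  joint[1] = (0.0000, 0.0000) + 2.4 * (0.9848, -0.1736) = (0.0000 + 2.3635, 0.0000 + -0.4168) = (2.3635, -0.4168)
link 1: phi[1] = -10 + 120 = 110 deg
  cos(110 deg) = -0.3420, sin(110 deg) = 0.9397
  joint[2] = (2.3635, -0.4168) + 10.2 * (-0.3420, 0.9397) = (2.3635 + -3.4886, -0.4168 + 9.5849) = (-1.1251, 9.1681)
link 2: phi[2] = -10 + 120 + -55 = 55 deg
  cos(55 deg) = 0.5736, sin(55 deg) = 0.8192
  joint[3] = (-1.1251, 9.1681) + 11.4 * (0.5736, 0.8192) = (-1.1251 + 6.5388, 9.1681 + 9.3383) = (5.4137, 18.5064)
End effector: (5.4137, 18.5064)

Answer: 5.4137 18.5064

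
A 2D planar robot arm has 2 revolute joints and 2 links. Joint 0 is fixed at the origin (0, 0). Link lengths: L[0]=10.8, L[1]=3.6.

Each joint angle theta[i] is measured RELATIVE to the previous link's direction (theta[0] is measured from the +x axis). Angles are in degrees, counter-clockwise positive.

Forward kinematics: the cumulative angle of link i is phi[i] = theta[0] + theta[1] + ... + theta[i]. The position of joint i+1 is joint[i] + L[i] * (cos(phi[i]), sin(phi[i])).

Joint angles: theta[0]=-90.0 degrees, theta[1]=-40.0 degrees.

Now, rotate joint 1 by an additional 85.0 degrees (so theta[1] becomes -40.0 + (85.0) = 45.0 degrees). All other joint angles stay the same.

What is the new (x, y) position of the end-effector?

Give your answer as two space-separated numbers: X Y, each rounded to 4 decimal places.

joint[0] = (0.0000, 0.0000)  (base)
link 0: phi[0] = -90 = -90 deg
  cos(-90 deg) = 0.0000, sin(-90 deg) = -1.0000
  joint[1] = (0.0000, 0.0000) + 10.8 * (0.0000, -1.0000) = (0.0000 + 0.0000, 0.0000 + -10.8000) = (0.0000, -10.8000)
link 1: phi[1] = -90 + 45 = -45 deg
  cos(-45 deg) = 0.7071, sin(-45 deg) = -0.7071
  joint[2] = (0.0000, -10.8000) + 3.6 * (0.7071, -0.7071) = (0.0000 + 2.5456, -10.8000 + -2.5456) = (2.5456, -13.3456)
End effector: (2.5456, -13.3456)

Answer: 2.5456 -13.3456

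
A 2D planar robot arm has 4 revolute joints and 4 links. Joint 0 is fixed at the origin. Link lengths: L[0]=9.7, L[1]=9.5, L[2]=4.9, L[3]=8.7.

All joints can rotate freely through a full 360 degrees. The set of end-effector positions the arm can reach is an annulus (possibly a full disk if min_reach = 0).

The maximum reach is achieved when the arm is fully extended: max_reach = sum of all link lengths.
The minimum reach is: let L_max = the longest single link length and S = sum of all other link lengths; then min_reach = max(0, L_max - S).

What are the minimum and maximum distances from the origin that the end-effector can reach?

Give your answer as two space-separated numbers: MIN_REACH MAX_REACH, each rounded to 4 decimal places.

Link lengths: [9.7, 9.5, 4.9, 8.7]
max_reach = 9.7 + 9.5 + 4.9 + 8.7 = 32.8
L_max = max([9.7, 9.5, 4.9, 8.7]) = 9.7
S (sum of others) = 32.8 - 9.7 = 23.1
min_reach = max(0, 9.7 - 23.1) = max(0, -13.4) = 0

Answer: 0.0000 32.8000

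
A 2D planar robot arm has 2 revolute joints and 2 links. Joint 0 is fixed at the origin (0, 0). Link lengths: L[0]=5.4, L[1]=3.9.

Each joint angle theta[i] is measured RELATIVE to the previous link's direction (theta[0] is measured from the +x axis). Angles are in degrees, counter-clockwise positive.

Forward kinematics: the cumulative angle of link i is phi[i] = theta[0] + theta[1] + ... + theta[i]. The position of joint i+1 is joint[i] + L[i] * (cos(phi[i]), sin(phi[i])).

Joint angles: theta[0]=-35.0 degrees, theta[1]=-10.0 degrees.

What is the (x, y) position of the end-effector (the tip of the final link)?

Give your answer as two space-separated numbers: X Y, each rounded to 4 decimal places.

Answer: 7.1811 -5.8550

Derivation:
joint[0] = (0.0000, 0.0000)  (base)
link 0: phi[0] = -35 = -35 deg
  cos(-35 deg) = 0.8192, sin(-35 deg) = -0.5736
  joint[1] = (0.0000, 0.0000) + 5.4 * (0.8192, -0.5736) = (0.0000 + 4.4234, 0.0000 + -3.0973) = (4.4234, -3.0973)
link 1: phi[1] = -35 + -10 = -45 deg
  cos(-45 deg) = 0.7071, sin(-45 deg) = -0.7071
  joint[2] = (4.4234, -3.0973) + 3.9 * (0.7071, -0.7071) = (4.4234 + 2.7577, -3.0973 + -2.7577) = (7.1811, -5.8550)
End effector: (7.1811, -5.8550)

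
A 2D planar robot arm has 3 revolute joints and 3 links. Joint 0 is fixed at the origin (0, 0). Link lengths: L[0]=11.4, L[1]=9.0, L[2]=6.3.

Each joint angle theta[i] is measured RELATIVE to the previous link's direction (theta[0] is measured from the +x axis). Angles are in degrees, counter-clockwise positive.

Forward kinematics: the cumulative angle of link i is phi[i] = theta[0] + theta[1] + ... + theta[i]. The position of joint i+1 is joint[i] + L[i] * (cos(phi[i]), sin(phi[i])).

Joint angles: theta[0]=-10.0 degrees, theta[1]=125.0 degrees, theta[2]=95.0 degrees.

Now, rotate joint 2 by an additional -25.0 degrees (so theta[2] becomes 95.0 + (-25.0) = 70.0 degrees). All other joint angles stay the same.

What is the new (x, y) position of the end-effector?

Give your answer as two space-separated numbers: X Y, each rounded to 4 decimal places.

Answer: 1.1472 5.6281

Derivation:
joint[0] = (0.0000, 0.0000)  (base)
link 0: phi[0] = -10 = -10 deg
  cos(-10 deg) = 0.9848, sin(-10 deg) = -0.1736
  joint[1] = (0.0000, 0.0000) + 11.4 * (0.9848, -0.1736) = (0.0000 + 11.2268, 0.0000 + -1.9796) = (11.2268, -1.9796)
link 1: phi[1] = -10 + 125 = 115 deg
  cos(115 deg) = -0.4226, sin(115 deg) = 0.9063
  joint[2] = (11.2268, -1.9796) + 9 * (-0.4226, 0.9063) = (11.2268 + -3.8036, -1.9796 + 8.1568) = (7.4232, 6.1772)
link 2: phi[2] = -10 + 125 + 70 = 185 deg
  cos(185 deg) = -0.9962, sin(185 deg) = -0.0872
  joint[3] = (7.4232, 6.1772) + 6.3 * (-0.9962, -0.0872) = (7.4232 + -6.2760, 6.1772 + -0.5491) = (1.1472, 5.6281)
End effector: (1.1472, 5.6281)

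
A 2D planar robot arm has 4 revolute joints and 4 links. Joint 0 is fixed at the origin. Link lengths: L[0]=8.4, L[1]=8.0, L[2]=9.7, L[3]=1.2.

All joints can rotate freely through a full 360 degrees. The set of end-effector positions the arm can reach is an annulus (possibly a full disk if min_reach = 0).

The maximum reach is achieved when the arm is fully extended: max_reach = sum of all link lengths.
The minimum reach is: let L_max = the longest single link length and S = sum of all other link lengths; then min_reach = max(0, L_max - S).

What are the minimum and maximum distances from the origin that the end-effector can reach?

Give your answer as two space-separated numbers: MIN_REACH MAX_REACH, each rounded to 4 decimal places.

Answer: 0.0000 27.3000

Derivation:
Link lengths: [8.4, 8.0, 9.7, 1.2]
max_reach = 8.4 + 8 + 9.7 + 1.2 = 27.3
L_max = max([8.4, 8.0, 9.7, 1.2]) = 9.7
S (sum of others) = 27.3 - 9.7 = 17.6
min_reach = max(0, 9.7 - 17.6) = max(0, -7.9) = 0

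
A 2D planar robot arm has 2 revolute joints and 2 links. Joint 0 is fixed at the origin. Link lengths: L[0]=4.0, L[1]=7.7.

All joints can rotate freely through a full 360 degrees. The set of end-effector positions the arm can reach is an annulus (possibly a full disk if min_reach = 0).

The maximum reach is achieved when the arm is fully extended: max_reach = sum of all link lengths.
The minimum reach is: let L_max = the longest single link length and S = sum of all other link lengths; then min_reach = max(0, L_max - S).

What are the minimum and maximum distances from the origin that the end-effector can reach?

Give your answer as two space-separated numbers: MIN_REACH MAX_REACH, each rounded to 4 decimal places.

Answer: 3.7000 11.7000

Derivation:
Link lengths: [4.0, 7.7]
max_reach = 4 + 7.7 = 11.7
L_max = max([4.0, 7.7]) = 7.7
S (sum of others) = 11.7 - 7.7 = 4
min_reach = max(0, 7.7 - 4) = max(0, 3.7) = 3.7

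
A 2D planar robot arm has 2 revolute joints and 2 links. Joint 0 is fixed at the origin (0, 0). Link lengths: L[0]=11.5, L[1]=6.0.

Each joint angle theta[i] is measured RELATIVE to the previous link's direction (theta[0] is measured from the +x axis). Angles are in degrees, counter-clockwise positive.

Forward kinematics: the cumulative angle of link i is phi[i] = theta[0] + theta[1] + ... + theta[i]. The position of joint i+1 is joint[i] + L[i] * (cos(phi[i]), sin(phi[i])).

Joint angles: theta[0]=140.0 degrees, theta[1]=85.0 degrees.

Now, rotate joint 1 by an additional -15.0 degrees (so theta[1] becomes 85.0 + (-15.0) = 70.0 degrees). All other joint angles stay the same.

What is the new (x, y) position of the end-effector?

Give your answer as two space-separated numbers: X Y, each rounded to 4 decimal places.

joint[0] = (0.0000, 0.0000)  (base)
link 0: phi[0] = 140 = 140 deg
  cos(140 deg) = -0.7660, sin(140 deg) = 0.6428
  joint[1] = (0.0000, 0.0000) + 11.5 * (-0.7660, 0.6428) = (0.0000 + -8.8095, 0.0000 + 7.3921) = (-8.8095, 7.3921)
link 1: phi[1] = 140 + 70 = 210 deg
  cos(210 deg) = -0.8660, sin(210 deg) = -0.5000
  joint[2] = (-8.8095, 7.3921) + 6 * (-0.8660, -0.5000) = (-8.8095 + -5.1962, 7.3921 + -3.0000) = (-14.0057, 4.3921)
End effector: (-14.0057, 4.3921)

Answer: -14.0057 4.3921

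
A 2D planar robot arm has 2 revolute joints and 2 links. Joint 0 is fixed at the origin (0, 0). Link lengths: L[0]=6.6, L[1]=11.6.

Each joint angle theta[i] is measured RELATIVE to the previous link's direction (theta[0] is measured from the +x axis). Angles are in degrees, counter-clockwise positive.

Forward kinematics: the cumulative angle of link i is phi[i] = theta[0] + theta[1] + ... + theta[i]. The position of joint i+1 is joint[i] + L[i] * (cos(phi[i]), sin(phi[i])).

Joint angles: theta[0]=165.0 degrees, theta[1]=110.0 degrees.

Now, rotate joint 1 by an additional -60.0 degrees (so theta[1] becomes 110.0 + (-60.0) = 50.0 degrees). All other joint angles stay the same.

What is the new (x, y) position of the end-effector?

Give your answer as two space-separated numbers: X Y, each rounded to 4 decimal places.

Answer: -15.8773 -4.9453

Derivation:
joint[0] = (0.0000, 0.0000)  (base)
link 0: phi[0] = 165 = 165 deg
  cos(165 deg) = -0.9659, sin(165 deg) = 0.2588
  joint[1] = (0.0000, 0.0000) + 6.6 * (-0.9659, 0.2588) = (0.0000 + -6.3751, 0.0000 + 1.7082) = (-6.3751, 1.7082)
link 1: phi[1] = 165 + 50 = 215 deg
  cos(215 deg) = -0.8192, sin(215 deg) = -0.5736
  joint[2] = (-6.3751, 1.7082) + 11.6 * (-0.8192, -0.5736) = (-6.3751 + -9.5022, 1.7082 + -6.6535) = (-15.8773, -4.9453)
End effector: (-15.8773, -4.9453)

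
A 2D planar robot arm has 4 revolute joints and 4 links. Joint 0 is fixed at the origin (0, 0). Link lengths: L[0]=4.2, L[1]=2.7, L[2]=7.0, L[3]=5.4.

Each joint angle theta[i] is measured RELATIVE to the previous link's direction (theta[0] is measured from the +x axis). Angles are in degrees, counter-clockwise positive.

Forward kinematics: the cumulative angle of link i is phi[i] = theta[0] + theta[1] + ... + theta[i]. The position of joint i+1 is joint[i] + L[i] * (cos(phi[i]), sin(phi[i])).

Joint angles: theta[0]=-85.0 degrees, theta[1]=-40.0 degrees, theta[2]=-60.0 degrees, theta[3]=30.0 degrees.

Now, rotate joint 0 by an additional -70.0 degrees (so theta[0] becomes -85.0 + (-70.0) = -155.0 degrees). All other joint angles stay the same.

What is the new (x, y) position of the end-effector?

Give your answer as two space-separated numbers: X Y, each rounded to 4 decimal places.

joint[0] = (0.0000, 0.0000)  (base)
link 0: phi[0] = -155 = -155 deg
  cos(-155 deg) = -0.9063, sin(-155 deg) = -0.4226
  joint[1] = (0.0000, 0.0000) + 4.2 * (-0.9063, -0.4226) = (0.0000 + -3.8065, 0.0000 + -1.7750) = (-3.8065, -1.7750)
link 1: phi[1] = -155 + -40 = -195 deg
  cos(-195 deg) = -0.9659, sin(-195 deg) = 0.2588
  joint[2] = (-3.8065, -1.7750) + 2.7 * (-0.9659, 0.2588) = (-3.8065 + -2.6080, -1.7750 + 0.6988) = (-6.4145, -1.0762)
link 2: phi[2] = -155 + -40 + -60 = -255 deg
  cos(-255 deg) = -0.2588, sin(-255 deg) = 0.9659
  joint[3] = (-6.4145, -1.0762) + 7 * (-0.2588, 0.9659) = (-6.4145 + -1.8117, -1.0762 + 6.7615) = (-8.2262, 5.6853)
link 3: phi[3] = -155 + -40 + -60 + 30 = -225 deg
  cos(-225 deg) = -0.7071, sin(-225 deg) = 0.7071
  joint[4] = (-8.2262, 5.6853) + 5.4 * (-0.7071, 0.7071) = (-8.2262 + -3.8184, 5.6853 + 3.8184) = (-12.0446, 9.5037)
End effector: (-12.0446, 9.5037)

Answer: -12.0446 9.5037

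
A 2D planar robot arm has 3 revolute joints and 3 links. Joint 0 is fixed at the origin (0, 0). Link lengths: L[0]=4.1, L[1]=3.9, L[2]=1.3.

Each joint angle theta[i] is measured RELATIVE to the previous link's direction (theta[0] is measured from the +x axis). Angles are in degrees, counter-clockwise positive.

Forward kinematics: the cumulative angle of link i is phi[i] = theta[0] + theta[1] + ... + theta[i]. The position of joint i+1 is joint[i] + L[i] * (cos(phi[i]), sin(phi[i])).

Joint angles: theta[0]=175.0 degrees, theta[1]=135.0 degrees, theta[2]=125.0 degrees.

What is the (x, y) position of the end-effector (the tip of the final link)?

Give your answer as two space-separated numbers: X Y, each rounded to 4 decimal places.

joint[0] = (0.0000, 0.0000)  (base)
link 0: phi[0] = 175 = 175 deg
  cos(175 deg) = -0.9962, sin(175 deg) = 0.0872
  joint[1] = (0.0000, 0.0000) + 4.1 * (-0.9962, 0.0872) = (0.0000 + -4.0844, 0.0000 + 0.3573) = (-4.0844, 0.3573)
link 1: phi[1] = 175 + 135 = 310 deg
  cos(310 deg) = 0.6428, sin(310 deg) = -0.7660
  joint[2] = (-4.0844, 0.3573) + 3.9 * (0.6428, -0.7660) = (-4.0844 + 2.5069, 0.3573 + -2.9876) = (-1.5775, -2.6302)
link 2: phi[2] = 175 + 135 + 125 = 435 deg
  cos(435 deg) = 0.2588, sin(435 deg) = 0.9659
  joint[3] = (-1.5775, -2.6302) + 1.3 * (0.2588, 0.9659) = (-1.5775 + 0.3365, -2.6302 + 1.2557) = (-1.2411, -1.3745)
End effector: (-1.2411, -1.3745)

Answer: -1.2411 -1.3745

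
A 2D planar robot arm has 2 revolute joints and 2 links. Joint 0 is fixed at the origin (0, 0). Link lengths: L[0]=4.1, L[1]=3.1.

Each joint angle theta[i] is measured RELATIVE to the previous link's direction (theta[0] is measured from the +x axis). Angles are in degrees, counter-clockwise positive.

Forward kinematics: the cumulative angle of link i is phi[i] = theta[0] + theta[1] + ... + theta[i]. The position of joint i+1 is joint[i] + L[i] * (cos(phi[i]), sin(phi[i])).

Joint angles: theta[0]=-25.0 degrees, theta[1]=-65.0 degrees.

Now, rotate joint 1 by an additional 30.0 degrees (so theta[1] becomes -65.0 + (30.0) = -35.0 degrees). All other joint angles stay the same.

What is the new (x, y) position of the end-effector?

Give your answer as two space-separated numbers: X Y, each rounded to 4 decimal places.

Answer: 5.2659 -4.4174

Derivation:
joint[0] = (0.0000, 0.0000)  (base)
link 0: phi[0] = -25 = -25 deg
  cos(-25 deg) = 0.9063, sin(-25 deg) = -0.4226
  joint[1] = (0.0000, 0.0000) + 4.1 * (0.9063, -0.4226) = (0.0000 + 3.7159, 0.0000 + -1.7327) = (3.7159, -1.7327)
link 1: phi[1] = -25 + -35 = -60 deg
  cos(-60 deg) = 0.5000, sin(-60 deg) = -0.8660
  joint[2] = (3.7159, -1.7327) + 3.1 * (0.5000, -0.8660) = (3.7159 + 1.5500, -1.7327 + -2.6847) = (5.2659, -4.4174)
End effector: (5.2659, -4.4174)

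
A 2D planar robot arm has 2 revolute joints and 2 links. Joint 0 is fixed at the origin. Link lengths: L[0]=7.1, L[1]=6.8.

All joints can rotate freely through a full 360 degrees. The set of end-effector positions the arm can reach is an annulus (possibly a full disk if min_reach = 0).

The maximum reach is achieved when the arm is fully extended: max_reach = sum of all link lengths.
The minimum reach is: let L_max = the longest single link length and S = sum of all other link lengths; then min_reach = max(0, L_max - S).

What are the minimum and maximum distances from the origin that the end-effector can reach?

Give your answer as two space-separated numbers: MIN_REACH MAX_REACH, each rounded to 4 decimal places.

Link lengths: [7.1, 6.8]
max_reach = 7.1 + 6.8 = 13.9
L_max = max([7.1, 6.8]) = 7.1
S (sum of others) = 13.9 - 7.1 = 6.8
min_reach = max(0, 7.1 - 6.8) = max(0, 0.3) = 0.3

Answer: 0.3000 13.9000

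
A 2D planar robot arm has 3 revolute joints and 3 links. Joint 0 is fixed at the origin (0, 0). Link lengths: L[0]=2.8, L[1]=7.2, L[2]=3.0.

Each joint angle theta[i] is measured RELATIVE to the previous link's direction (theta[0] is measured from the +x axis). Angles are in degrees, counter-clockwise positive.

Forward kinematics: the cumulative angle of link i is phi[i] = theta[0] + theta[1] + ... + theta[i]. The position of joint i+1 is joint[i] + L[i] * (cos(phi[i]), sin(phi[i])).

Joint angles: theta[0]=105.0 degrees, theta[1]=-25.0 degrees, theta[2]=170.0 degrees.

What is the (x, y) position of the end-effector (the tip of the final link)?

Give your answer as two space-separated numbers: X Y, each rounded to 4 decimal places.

Answer: -0.5005 6.9761

Derivation:
joint[0] = (0.0000, 0.0000)  (base)
link 0: phi[0] = 105 = 105 deg
  cos(105 deg) = -0.2588, sin(105 deg) = 0.9659
  joint[1] = (0.0000, 0.0000) + 2.8 * (-0.2588, 0.9659) = (0.0000 + -0.7247, 0.0000 + 2.7046) = (-0.7247, 2.7046)
link 1: phi[1] = 105 + -25 = 80 deg
  cos(80 deg) = 0.1736, sin(80 deg) = 0.9848
  joint[2] = (-0.7247, 2.7046) + 7.2 * (0.1736, 0.9848) = (-0.7247 + 1.2503, 2.7046 + 7.0906) = (0.5256, 9.7952)
link 2: phi[2] = 105 + -25 + 170 = 250 deg
  cos(250 deg) = -0.3420, sin(250 deg) = -0.9397
  joint[3] = (0.5256, 9.7952) + 3 * (-0.3420, -0.9397) = (0.5256 + -1.0261, 9.7952 + -2.8191) = (-0.5005, 6.9761)
End effector: (-0.5005, 6.9761)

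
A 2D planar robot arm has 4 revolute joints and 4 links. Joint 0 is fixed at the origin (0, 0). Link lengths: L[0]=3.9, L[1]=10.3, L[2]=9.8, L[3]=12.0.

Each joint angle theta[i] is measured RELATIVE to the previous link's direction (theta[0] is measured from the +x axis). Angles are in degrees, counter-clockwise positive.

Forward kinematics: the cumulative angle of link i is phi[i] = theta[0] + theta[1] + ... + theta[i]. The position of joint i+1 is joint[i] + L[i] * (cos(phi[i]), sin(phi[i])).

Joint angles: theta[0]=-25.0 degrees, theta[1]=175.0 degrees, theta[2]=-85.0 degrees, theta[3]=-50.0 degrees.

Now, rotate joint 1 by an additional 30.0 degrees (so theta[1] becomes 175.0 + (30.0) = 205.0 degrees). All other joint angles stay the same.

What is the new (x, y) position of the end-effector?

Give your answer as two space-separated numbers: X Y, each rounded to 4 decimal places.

Answer: 0.8658 16.5998

Derivation:
joint[0] = (0.0000, 0.0000)  (base)
link 0: phi[0] = -25 = -25 deg
  cos(-25 deg) = 0.9063, sin(-25 deg) = -0.4226
  joint[1] = (0.0000, 0.0000) + 3.9 * (0.9063, -0.4226) = (0.0000 + 3.5346, 0.0000 + -1.6482) = (3.5346, -1.6482)
link 1: phi[1] = -25 + 205 = 180 deg
  cos(180 deg) = -1.0000, sin(180 deg) = 0.0000
  joint[2] = (3.5346, -1.6482) + 10.3 * (-1.0000, 0.0000) = (3.5346 + -10.3000, -1.6482 + 0.0000) = (-6.7654, -1.6482)
link 2: phi[2] = -25 + 205 + -85 = 95 deg
  cos(95 deg) = -0.0872, sin(95 deg) = 0.9962
  joint[3] = (-6.7654, -1.6482) + 9.8 * (-0.0872, 0.9962) = (-6.7654 + -0.8541, -1.6482 + 9.7627) = (-7.6195, 8.1145)
link 3: phi[3] = -25 + 205 + -85 + -50 = 45 deg
  cos(45 deg) = 0.7071, sin(45 deg) = 0.7071
  joint[4] = (-7.6195, 8.1145) + 12 * (0.7071, 0.7071) = (-7.6195 + 8.4853, 8.1145 + 8.4853) = (0.8658, 16.5998)
End effector: (0.8658, 16.5998)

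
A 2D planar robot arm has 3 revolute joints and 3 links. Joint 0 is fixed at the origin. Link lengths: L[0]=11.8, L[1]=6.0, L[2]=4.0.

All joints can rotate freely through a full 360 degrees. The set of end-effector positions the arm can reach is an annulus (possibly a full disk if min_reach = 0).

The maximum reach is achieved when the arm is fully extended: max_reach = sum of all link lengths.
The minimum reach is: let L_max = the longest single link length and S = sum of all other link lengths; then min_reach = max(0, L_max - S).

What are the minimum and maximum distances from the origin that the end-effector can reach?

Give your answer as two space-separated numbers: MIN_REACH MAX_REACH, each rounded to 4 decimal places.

Link lengths: [11.8, 6.0, 4.0]
max_reach = 11.8 + 6 + 4 = 21.8
L_max = max([11.8, 6.0, 4.0]) = 11.8
S (sum of others) = 21.8 - 11.8 = 10
min_reach = max(0, 11.8 - 10) = max(0, 1.8) = 1.8

Answer: 1.8000 21.8000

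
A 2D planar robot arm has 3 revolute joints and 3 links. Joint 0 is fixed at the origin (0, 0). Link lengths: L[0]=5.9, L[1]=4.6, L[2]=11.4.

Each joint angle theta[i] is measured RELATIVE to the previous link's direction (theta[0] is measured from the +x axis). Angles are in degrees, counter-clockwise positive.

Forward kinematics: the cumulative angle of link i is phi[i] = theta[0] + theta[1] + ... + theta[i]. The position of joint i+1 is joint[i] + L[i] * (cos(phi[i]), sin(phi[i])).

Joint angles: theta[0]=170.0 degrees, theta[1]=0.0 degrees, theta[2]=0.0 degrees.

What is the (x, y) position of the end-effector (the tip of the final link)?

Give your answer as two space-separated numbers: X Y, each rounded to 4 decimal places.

Answer: -21.5673 3.8029

Derivation:
joint[0] = (0.0000, 0.0000)  (base)
link 0: phi[0] = 170 = 170 deg
  cos(170 deg) = -0.9848, sin(170 deg) = 0.1736
  joint[1] = (0.0000, 0.0000) + 5.9 * (-0.9848, 0.1736) = (0.0000 + -5.8104, 0.0000 + 1.0245) = (-5.8104, 1.0245)
link 1: phi[1] = 170 + 0 = 170 deg
  cos(170 deg) = -0.9848, sin(170 deg) = 0.1736
  joint[2] = (-5.8104, 1.0245) + 4.6 * (-0.9848, 0.1736) = (-5.8104 + -4.5301, 1.0245 + 0.7988) = (-10.3405, 1.8233)
link 2: phi[2] = 170 + 0 + 0 = 170 deg
  cos(170 deg) = -0.9848, sin(170 deg) = 0.1736
  joint[3] = (-10.3405, 1.8233) + 11.4 * (-0.9848, 0.1736) = (-10.3405 + -11.2268, 1.8233 + 1.9796) = (-21.5673, 3.8029)
End effector: (-21.5673, 3.8029)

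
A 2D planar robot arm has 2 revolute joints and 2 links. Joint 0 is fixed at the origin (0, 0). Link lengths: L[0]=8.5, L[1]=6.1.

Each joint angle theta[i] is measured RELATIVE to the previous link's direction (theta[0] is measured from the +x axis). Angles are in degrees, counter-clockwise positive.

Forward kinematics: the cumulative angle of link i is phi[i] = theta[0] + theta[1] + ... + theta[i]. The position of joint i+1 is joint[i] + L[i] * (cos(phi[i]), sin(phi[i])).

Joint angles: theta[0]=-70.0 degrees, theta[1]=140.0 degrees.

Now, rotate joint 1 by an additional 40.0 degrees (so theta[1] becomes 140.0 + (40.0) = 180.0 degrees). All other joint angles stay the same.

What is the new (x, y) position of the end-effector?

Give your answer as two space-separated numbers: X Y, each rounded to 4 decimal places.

joint[0] = (0.0000, 0.0000)  (base)
link 0: phi[0] = -70 = -70 deg
  cos(-70 deg) = 0.3420, sin(-70 deg) = -0.9397
  joint[1] = (0.0000, 0.0000) + 8.5 * (0.3420, -0.9397) = (0.0000 + 2.9072, 0.0000 + -7.9874) = (2.9072, -7.9874)
link 1: phi[1] = -70 + 180 = 110 deg
  cos(110 deg) = -0.3420, sin(110 deg) = 0.9397
  joint[2] = (2.9072, -7.9874) + 6.1 * (-0.3420, 0.9397) = (2.9072 + -2.0863, -7.9874 + 5.7321) = (0.8208, -2.2553)
End effector: (0.8208, -2.2553)

Answer: 0.8208 -2.2553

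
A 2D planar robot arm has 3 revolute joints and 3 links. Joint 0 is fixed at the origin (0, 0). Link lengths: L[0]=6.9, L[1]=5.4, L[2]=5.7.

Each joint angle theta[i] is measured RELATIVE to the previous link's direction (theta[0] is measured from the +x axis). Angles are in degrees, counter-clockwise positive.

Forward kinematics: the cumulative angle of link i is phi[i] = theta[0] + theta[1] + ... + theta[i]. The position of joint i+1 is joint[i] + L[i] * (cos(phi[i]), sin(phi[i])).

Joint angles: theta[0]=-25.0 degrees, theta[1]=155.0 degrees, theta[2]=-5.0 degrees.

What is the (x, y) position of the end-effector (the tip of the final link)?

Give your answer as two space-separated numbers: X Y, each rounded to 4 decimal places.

joint[0] = (0.0000, 0.0000)  (base)
link 0: phi[0] = -25 = -25 deg
  cos(-25 deg) = 0.9063, sin(-25 deg) = -0.4226
  joint[1] = (0.0000, 0.0000) + 6.9 * (0.9063, -0.4226) = (0.0000 + 6.2535, 0.0000 + -2.9161) = (6.2535, -2.9161)
link 1: phi[1] = -25 + 155 = 130 deg
  cos(130 deg) = -0.6428, sin(130 deg) = 0.7660
  joint[2] = (6.2535, -2.9161) + 5.4 * (-0.6428, 0.7660) = (6.2535 + -3.4711, -2.9161 + 4.1366) = (2.7825, 1.2206)
link 2: phi[2] = -25 + 155 + -5 = 125 deg
  cos(125 deg) = -0.5736, sin(125 deg) = 0.8192
  joint[3] = (2.7825, 1.2206) + 5.7 * (-0.5736, 0.8192) = (2.7825 + -3.2694, 1.2206 + 4.6692) = (-0.4869, 5.8897)
End effector: (-0.4869, 5.8897)

Answer: -0.4869 5.8897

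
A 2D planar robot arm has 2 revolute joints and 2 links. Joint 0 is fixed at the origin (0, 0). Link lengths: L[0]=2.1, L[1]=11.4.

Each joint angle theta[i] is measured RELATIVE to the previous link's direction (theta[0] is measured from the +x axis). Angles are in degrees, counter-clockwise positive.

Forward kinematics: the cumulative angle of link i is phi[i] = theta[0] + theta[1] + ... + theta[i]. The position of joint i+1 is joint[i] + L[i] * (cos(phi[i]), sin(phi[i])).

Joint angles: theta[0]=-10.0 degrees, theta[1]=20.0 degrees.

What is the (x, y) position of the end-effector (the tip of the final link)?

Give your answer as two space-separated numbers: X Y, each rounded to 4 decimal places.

Answer: 13.2949 1.6149

Derivation:
joint[0] = (0.0000, 0.0000)  (base)
link 0: phi[0] = -10 = -10 deg
  cos(-10 deg) = 0.9848, sin(-10 deg) = -0.1736
  joint[1] = (0.0000, 0.0000) + 2.1 * (0.9848, -0.1736) = (0.0000 + 2.0681, 0.0000 + -0.3647) = (2.0681, -0.3647)
link 1: phi[1] = -10 + 20 = 10 deg
  cos(10 deg) = 0.9848, sin(10 deg) = 0.1736
  joint[2] = (2.0681, -0.3647) + 11.4 * (0.9848, 0.1736) = (2.0681 + 11.2268, -0.3647 + 1.9796) = (13.2949, 1.6149)
End effector: (13.2949, 1.6149)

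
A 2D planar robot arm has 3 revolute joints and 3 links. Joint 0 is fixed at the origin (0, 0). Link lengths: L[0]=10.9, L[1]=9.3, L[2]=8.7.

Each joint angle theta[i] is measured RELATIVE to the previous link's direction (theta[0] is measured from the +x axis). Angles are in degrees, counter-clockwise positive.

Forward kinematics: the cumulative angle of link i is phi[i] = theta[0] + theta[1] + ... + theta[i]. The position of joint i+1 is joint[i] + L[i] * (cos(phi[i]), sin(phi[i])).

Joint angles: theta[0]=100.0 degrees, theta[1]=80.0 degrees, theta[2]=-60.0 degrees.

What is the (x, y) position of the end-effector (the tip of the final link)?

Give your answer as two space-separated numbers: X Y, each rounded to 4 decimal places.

joint[0] = (0.0000, 0.0000)  (base)
link 0: phi[0] = 100 = 100 deg
  cos(100 deg) = -0.1736, sin(100 deg) = 0.9848
  joint[1] = (0.0000, 0.0000) + 10.9 * (-0.1736, 0.9848) = (0.0000 + -1.8928, 0.0000 + 10.7344) = (-1.8928, 10.7344)
link 1: phi[1] = 100 + 80 = 180 deg
  cos(180 deg) = -1.0000, sin(180 deg) = 0.0000
  joint[2] = (-1.8928, 10.7344) + 9.3 * (-1.0000, 0.0000) = (-1.8928 + -9.3000, 10.7344 + 0.0000) = (-11.1928, 10.7344)
link 2: phi[2] = 100 + 80 + -60 = 120 deg
  cos(120 deg) = -0.5000, sin(120 deg) = 0.8660
  joint[3] = (-11.1928, 10.7344) + 8.7 * (-0.5000, 0.8660) = (-11.1928 + -4.3500, 10.7344 + 7.5344) = (-15.5428, 18.2688)
End effector: (-15.5428, 18.2688)

Answer: -15.5428 18.2688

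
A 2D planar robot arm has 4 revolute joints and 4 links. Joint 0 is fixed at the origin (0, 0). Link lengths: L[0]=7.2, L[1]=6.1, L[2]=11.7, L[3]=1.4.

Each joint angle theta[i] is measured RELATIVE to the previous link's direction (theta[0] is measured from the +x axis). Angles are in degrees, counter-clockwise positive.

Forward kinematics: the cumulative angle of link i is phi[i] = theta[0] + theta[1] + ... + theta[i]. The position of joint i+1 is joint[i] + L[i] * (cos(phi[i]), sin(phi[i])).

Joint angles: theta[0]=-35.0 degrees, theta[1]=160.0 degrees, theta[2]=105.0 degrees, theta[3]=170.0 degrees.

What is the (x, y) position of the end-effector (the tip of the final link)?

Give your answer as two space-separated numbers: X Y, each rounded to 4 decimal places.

Answer: -4.0491 -7.1957

Derivation:
joint[0] = (0.0000, 0.0000)  (base)
link 0: phi[0] = -35 = -35 deg
  cos(-35 deg) = 0.8192, sin(-35 deg) = -0.5736
  joint[1] = (0.0000, 0.0000) + 7.2 * (0.8192, -0.5736) = (0.0000 + 5.8979, 0.0000 + -4.1298) = (5.8979, -4.1298)
link 1: phi[1] = -35 + 160 = 125 deg
  cos(125 deg) = -0.5736, sin(125 deg) = 0.8192
  joint[2] = (5.8979, -4.1298) + 6.1 * (-0.5736, 0.8192) = (5.8979 + -3.4988, -4.1298 + 4.9968) = (2.3991, 0.8671)
link 2: phi[2] = -35 + 160 + 105 = 230 deg
  cos(230 deg) = -0.6428, sin(230 deg) = -0.7660
  joint[3] = (2.3991, 0.8671) + 11.7 * (-0.6428, -0.7660) = (2.3991 + -7.5206, 0.8671 + -8.9627) = (-5.1215, -8.0956)
link 3: phi[3] = -35 + 160 + 105 + 170 = 400 deg
  cos(400 deg) = 0.7660, sin(400 deg) = 0.6428
  joint[4] = (-5.1215, -8.0956) + 1.4 * (0.7660, 0.6428) = (-5.1215 + 1.0725, -8.0956 + 0.8999) = (-4.0491, -7.1957)
End effector: (-4.0491, -7.1957)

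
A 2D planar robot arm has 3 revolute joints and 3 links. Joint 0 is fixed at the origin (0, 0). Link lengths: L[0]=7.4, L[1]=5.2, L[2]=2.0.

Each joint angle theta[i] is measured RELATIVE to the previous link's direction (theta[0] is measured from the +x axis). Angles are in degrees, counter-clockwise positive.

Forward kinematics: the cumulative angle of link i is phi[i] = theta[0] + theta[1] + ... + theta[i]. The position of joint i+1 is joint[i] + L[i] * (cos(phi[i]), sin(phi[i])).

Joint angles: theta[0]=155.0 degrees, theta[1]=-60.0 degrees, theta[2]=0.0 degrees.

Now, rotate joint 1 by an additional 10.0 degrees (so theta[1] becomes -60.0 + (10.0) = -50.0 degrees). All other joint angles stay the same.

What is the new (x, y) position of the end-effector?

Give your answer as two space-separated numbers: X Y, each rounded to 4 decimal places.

Answer: -8.5702 10.0820

Derivation:
joint[0] = (0.0000, 0.0000)  (base)
link 0: phi[0] = 155 = 155 deg
  cos(155 deg) = -0.9063, sin(155 deg) = 0.4226
  joint[1] = (0.0000, 0.0000) + 7.4 * (-0.9063, 0.4226) = (0.0000 + -6.7067, 0.0000 + 3.1274) = (-6.7067, 3.1274)
link 1: phi[1] = 155 + -50 = 105 deg
  cos(105 deg) = -0.2588, sin(105 deg) = 0.9659
  joint[2] = (-6.7067, 3.1274) + 5.2 * (-0.2588, 0.9659) = (-6.7067 + -1.3459, 3.1274 + 5.0228) = (-8.0525, 8.1502)
link 2: phi[2] = 155 + -50 + 0 = 105 deg
  cos(105 deg) = -0.2588, sin(105 deg) = 0.9659
  joint[3] = (-8.0525, 8.1502) + 2 * (-0.2588, 0.9659) = (-8.0525 + -0.5176, 8.1502 + 1.9319) = (-8.5702, 10.0820)
End effector: (-8.5702, 10.0820)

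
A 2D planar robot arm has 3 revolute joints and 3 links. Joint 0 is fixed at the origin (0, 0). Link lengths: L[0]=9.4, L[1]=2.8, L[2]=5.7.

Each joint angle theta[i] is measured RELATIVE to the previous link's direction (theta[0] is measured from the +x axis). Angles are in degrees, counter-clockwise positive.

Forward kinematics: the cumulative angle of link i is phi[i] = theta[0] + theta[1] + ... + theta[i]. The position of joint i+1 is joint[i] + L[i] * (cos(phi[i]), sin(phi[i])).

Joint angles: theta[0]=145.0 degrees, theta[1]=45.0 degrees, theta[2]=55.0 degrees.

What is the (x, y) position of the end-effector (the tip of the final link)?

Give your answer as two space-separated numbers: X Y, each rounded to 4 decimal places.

Answer: -12.8664 -0.2606

Derivation:
joint[0] = (0.0000, 0.0000)  (base)
link 0: phi[0] = 145 = 145 deg
  cos(145 deg) = -0.8192, sin(145 deg) = 0.5736
  joint[1] = (0.0000, 0.0000) + 9.4 * (-0.8192, 0.5736) = (0.0000 + -7.7000, 0.0000 + 5.3916) = (-7.7000, 5.3916)
link 1: phi[1] = 145 + 45 = 190 deg
  cos(190 deg) = -0.9848, sin(190 deg) = -0.1736
  joint[2] = (-7.7000, 5.3916) + 2.8 * (-0.9848, -0.1736) = (-7.7000 + -2.7575, 5.3916 + -0.4862) = (-10.4575, 4.9054)
link 2: phi[2] = 145 + 45 + 55 = 245 deg
  cos(245 deg) = -0.4226, sin(245 deg) = -0.9063
  joint[3] = (-10.4575, 4.9054) + 5.7 * (-0.4226, -0.9063) = (-10.4575 + -2.4089, 4.9054 + -5.1660) = (-12.8664, -0.2606)
End effector: (-12.8664, -0.2606)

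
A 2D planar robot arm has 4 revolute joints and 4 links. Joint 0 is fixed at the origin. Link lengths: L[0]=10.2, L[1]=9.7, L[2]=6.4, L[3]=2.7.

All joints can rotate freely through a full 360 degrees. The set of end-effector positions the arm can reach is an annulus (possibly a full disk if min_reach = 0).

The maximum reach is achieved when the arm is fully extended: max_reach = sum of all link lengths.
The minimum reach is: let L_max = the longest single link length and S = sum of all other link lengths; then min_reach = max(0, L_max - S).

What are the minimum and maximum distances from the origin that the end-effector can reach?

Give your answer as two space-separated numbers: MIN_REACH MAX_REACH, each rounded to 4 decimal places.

Answer: 0.0000 29.0000

Derivation:
Link lengths: [10.2, 9.7, 6.4, 2.7]
max_reach = 10.2 + 9.7 + 6.4 + 2.7 = 29
L_max = max([10.2, 9.7, 6.4, 2.7]) = 10.2
S (sum of others) = 29 - 10.2 = 18.8
min_reach = max(0, 10.2 - 18.8) = max(0, -8.6) = 0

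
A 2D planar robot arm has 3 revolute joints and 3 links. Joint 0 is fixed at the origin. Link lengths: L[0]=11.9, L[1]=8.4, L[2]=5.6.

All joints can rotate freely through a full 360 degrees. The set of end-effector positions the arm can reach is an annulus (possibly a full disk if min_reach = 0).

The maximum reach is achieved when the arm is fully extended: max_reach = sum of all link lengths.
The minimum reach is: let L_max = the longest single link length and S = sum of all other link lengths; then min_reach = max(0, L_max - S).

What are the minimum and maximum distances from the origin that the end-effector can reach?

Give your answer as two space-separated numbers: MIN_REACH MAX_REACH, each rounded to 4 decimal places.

Answer: 0.0000 25.9000

Derivation:
Link lengths: [11.9, 8.4, 5.6]
max_reach = 11.9 + 8.4 + 5.6 = 25.9
L_max = max([11.9, 8.4, 5.6]) = 11.9
S (sum of others) = 25.9 - 11.9 = 14
min_reach = max(0, 11.9 - 14) = max(0, -2.1) = 0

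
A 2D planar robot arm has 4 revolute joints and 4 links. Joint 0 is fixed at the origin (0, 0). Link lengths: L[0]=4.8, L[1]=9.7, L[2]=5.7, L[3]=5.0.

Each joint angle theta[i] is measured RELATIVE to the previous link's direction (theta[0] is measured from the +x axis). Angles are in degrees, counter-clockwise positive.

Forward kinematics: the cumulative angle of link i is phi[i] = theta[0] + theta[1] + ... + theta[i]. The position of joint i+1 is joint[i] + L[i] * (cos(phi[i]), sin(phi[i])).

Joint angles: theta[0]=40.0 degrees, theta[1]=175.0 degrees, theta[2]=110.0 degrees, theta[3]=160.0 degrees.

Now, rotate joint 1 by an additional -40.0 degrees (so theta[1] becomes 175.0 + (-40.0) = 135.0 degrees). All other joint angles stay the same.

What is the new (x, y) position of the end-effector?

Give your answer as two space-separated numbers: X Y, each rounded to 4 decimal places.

Answer: -4.0750 3.4060

Derivation:
joint[0] = (0.0000, 0.0000)  (base)
link 0: phi[0] = 40 = 40 deg
  cos(40 deg) = 0.7660, sin(40 deg) = 0.6428
  joint[1] = (0.0000, 0.0000) + 4.8 * (0.7660, 0.6428) = (0.0000 + 3.6770, 0.0000 + 3.0854) = (3.6770, 3.0854)
link 1: phi[1] = 40 + 135 = 175 deg
  cos(175 deg) = -0.9962, sin(175 deg) = 0.0872
  joint[2] = (3.6770, 3.0854) + 9.7 * (-0.9962, 0.0872) = (3.6770 + -9.6631, 3.0854 + 0.8454) = (-5.9861, 3.9308)
link 2: phi[2] = 40 + 135 + 110 = 285 deg
  cos(285 deg) = 0.2588, sin(285 deg) = -0.9659
  joint[3] = (-5.9861, 3.9308) + 5.7 * (0.2588, -0.9659) = (-5.9861 + 1.4753, 3.9308 + -5.5058) = (-4.5108, -1.5750)
link 3: phi[3] = 40 + 135 + 110 + 160 = 445 deg
  cos(445 deg) = 0.0872, sin(445 deg) = 0.9962
  joint[4] = (-4.5108, -1.5750) + 5 * (0.0872, 0.9962) = (-4.5108 + 0.4358, -1.5750 + 4.9810) = (-4.0750, 3.4060)
End effector: (-4.0750, 3.4060)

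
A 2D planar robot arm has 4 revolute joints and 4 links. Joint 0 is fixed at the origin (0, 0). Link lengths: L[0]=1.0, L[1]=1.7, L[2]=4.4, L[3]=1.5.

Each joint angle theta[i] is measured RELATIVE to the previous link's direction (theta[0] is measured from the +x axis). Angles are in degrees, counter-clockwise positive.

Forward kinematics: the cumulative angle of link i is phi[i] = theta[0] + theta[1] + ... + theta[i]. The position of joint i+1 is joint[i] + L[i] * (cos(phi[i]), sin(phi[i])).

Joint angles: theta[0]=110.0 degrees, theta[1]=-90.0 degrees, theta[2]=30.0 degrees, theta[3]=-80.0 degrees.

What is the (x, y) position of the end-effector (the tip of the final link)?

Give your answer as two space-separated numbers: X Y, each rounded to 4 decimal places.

Answer: 5.3828 4.1417

Derivation:
joint[0] = (0.0000, 0.0000)  (base)
link 0: phi[0] = 110 = 110 deg
  cos(110 deg) = -0.3420, sin(110 deg) = 0.9397
  joint[1] = (0.0000, 0.0000) + 1 * (-0.3420, 0.9397) = (0.0000 + -0.3420, 0.0000 + 0.9397) = (-0.3420, 0.9397)
link 1: phi[1] = 110 + -90 = 20 deg
  cos(20 deg) = 0.9397, sin(20 deg) = 0.3420
  joint[2] = (-0.3420, 0.9397) + 1.7 * (0.9397, 0.3420) = (-0.3420 + 1.5975, 0.9397 + 0.5814) = (1.2555, 1.5211)
link 2: phi[2] = 110 + -90 + 30 = 50 deg
  cos(50 deg) = 0.6428, sin(50 deg) = 0.7660
  joint[3] = (1.2555, 1.5211) + 4.4 * (0.6428, 0.7660) = (1.2555 + 2.8283, 1.5211 + 3.3706) = (4.0837, 4.8917)
link 3: phi[3] = 110 + -90 + 30 + -80 = -30 deg
  cos(-30 deg) = 0.8660, sin(-30 deg) = -0.5000
  joint[4] = (4.0837, 4.8917) + 1.5 * (0.8660, -0.5000) = (4.0837 + 1.2990, 4.8917 + -0.7500) = (5.3828, 4.1417)
End effector: (5.3828, 4.1417)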